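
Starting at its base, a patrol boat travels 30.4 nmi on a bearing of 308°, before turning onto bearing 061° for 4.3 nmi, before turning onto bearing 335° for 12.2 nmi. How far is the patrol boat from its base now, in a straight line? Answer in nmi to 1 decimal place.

Leg 1 (308°, 30.4 nmi): east 30.4 sin 308° = -23.96, north 30.4 cos 308° = 18.72
Leg 2 (061°, 4.3 nmi): east 4.3 sin 61° = 3.76, north 4.3 cos 61° = 2.08
Leg 3 (335°, 12.2 nmi): east 12.2 sin 335° = -5.16, north 12.2 cos 335° = 11.06
Net: -25.35 east, 31.86 north. Distance = √((-25.35)² + (31.86)²) = 40.713 nmi.

40.7 nmi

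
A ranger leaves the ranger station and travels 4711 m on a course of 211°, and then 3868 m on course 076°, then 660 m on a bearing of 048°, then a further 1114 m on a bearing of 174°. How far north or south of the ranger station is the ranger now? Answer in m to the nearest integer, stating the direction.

Leg 1 (211°, 4711 m): east 4711 sin 211° = -2426.34, north 4711 cos 211° = -4038.12
Leg 2 (076°, 3868 m): east 3868 sin 76° = 3753.10, north 3868 cos 76° = 935.75
Leg 3 (048°, 660 m): east 660 sin 48° = 490.48, north 660 cos 48° = 441.63
Leg 4 (174°, 1114 m): east 1114 sin 174° = 116.44, north 1114 cos 174° = -1107.90
Net north component: -3768.63 m.

3769 m south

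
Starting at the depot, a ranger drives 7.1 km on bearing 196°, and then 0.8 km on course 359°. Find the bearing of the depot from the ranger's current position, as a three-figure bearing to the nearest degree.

018°

Leg 1 (196°, 7.1 km): east 7.1 sin 196° = -1.96, north 7.1 cos 196° = -6.82
Leg 2 (359°, 0.8 km): east 0.8 sin 359° = -0.01, north 0.8 cos 359° = 0.80
Net displacement: -1.97 east, -6.03 north. Direction back to start is (1.97, 6.03): bearing = atan2(1.97, 6.03) mod 360° = 18.11° ≈ 018°.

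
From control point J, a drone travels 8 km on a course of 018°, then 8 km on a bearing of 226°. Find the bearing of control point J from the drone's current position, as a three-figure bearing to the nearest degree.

Leg 1 (018°, 8 km): east 8 sin 18° = 2.47, north 8 cos 18° = 7.61
Leg 2 (226°, 8 km): east 8 sin 226° = -5.75, north 8 cos 226° = -5.56
Net displacement: -3.28 east, 2.05 north. Direction back to start is (3.28, -2.05): bearing = atan2(3.28, -2.05) mod 360° = 122.00° ≈ 122°.

122°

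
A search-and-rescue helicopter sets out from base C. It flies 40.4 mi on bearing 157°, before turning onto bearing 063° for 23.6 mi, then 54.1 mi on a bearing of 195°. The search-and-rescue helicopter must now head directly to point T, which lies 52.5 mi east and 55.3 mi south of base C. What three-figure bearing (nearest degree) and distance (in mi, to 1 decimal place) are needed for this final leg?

052°, 37.8 mi

Leg 1 (157°, 40.4 mi): east 40.4 sin 157° = 15.79, north 40.4 cos 157° = -37.19
Leg 2 (063°, 23.6 mi): east 23.6 sin 63° = 21.03, north 23.6 cos 63° = 10.71
Leg 3 (195°, 54.1 mi): east 54.1 sin 195° = -14.00, north 54.1 cos 195° = -52.26
Current position: (22.81, -78.73). Target: (52.5, -55.3). Remaining: Δeast = 29.69, Δnorth = 23.43.
Bearing = atan2(29.69, 23.43) mod 360° = 51.72°; distance = √((29.69)² + (23.43)²) = 37.821 mi.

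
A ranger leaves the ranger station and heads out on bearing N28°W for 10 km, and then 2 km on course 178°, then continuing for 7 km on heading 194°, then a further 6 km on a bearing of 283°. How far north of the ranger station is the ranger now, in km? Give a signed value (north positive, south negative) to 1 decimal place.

1.4 km

Leg 1 (N28°W, 10 km): east 10 sin 332° = -4.69, north 10 cos 332° = 8.83
Leg 2 (178°, 2 km): east 2 sin 178° = 0.07, north 2 cos 178° = -2.00
Leg 3 (194°, 7 km): east 7 sin 194° = -1.69, north 7 cos 194° = -6.79
Leg 4 (283°, 6 km): east 6 sin 283° = -5.85, north 6 cos 283° = 1.35
Net north component: 1.39 km.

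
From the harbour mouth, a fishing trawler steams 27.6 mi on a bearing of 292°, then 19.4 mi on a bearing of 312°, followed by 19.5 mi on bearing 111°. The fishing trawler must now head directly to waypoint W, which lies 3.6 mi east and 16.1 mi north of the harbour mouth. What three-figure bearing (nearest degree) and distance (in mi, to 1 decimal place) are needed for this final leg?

Leg 1 (292°, 27.6 mi): east 27.6 sin 292° = -25.59, north 27.6 cos 292° = 10.34
Leg 2 (312°, 19.4 mi): east 19.4 sin 312° = -14.42, north 19.4 cos 312° = 12.98
Leg 3 (111°, 19.5 mi): east 19.5 sin 111° = 18.20, north 19.5 cos 111° = -6.99
Current position: (-21.80, 16.33). Target: (3.6, 16.1). Remaining: Δeast = 25.40, Δnorth = -0.23.
Bearing = atan2(25.40, -0.23) mod 360° = 90.52°; distance = √((25.40)² + (-0.23)²) = 25.404 mi.

091°, 25.4 mi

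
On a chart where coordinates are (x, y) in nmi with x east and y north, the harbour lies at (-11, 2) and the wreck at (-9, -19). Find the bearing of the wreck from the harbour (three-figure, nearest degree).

175°

Δeast = -9 − -11 = 2.00; Δnorth = -19 − 2 = -21.00.
Bearing = atan2(Δeast, Δnorth) mod 360° = 174.56° ≈ 175°.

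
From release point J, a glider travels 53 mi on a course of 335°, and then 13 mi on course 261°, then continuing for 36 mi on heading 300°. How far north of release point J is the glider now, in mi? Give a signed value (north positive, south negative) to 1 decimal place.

Leg 1 (335°, 53 mi): east 53 sin 335° = -22.40, north 53 cos 335° = 48.03
Leg 2 (261°, 13 mi): east 13 sin 261° = -12.84, north 13 cos 261° = -2.03
Leg 3 (300°, 36 mi): east 36 sin 300° = -31.18, north 36 cos 300° = 18.00
Net north component: 64.00 mi.

64.0 mi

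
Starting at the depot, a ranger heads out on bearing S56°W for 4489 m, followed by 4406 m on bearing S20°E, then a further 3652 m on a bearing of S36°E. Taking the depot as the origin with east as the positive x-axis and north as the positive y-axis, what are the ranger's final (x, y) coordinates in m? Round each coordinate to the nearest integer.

Leg 1 (S56°W, 4489 m): east 4489 sin 236° = -3721.55, north 4489 cos 236° = -2510.22
Leg 2 (S20°E, 4406 m): east 4406 sin 160° = 1506.94, north 4406 cos 160° = -4140.29
Leg 3 (S36°E, 3652 m): east 3652 sin 144° = 2146.59, north 3652 cos 144° = -2954.53
Summing: -68.02 m east, -9605.03 m north → (-68, -9605).

(-68, -9605)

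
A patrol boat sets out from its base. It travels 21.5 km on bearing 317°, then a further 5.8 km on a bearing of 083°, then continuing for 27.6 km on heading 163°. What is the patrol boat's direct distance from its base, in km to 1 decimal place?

Leg 1 (317°, 21.5 km): east 21.5 sin 317° = -14.66, north 21.5 cos 317° = 15.72
Leg 2 (083°, 5.8 km): east 5.8 sin 83° = 5.76, north 5.8 cos 83° = 0.71
Leg 3 (163°, 27.6 km): east 27.6 sin 163° = 8.07, north 27.6 cos 163° = -26.39
Net: -0.84 east, -9.96 north. Distance = √((-0.84)² + (-9.96)²) = 9.998 km.

10.0 km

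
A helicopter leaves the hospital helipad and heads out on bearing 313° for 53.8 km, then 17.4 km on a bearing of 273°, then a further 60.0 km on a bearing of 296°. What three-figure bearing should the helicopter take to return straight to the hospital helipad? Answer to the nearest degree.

120°

Leg 1 (313°, 53.8 km): east 53.8 sin 313° = -39.35, north 53.8 cos 313° = 36.69
Leg 2 (273°, 17.4 km): east 17.4 sin 273° = -17.38, north 17.4 cos 273° = 0.91
Leg 3 (296°, 60.0 km): east 60.0 sin 296° = -53.93, north 60.0 cos 296° = 26.30
Net displacement: -110.65 east, 63.90 north. Direction back to start is (110.65, -63.90): bearing = atan2(110.65, -63.90) mod 360° = 120.01° ≈ 120°.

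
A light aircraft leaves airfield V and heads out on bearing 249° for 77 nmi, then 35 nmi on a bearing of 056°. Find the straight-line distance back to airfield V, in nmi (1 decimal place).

Leg 1 (249°, 77 nmi): east 77 sin 249° = -71.89, north 77 cos 249° = -27.59
Leg 2 (056°, 35 nmi): east 35 sin 56° = 29.02, north 35 cos 56° = 19.57
Net: -42.87 east, -8.02 north. Distance = √((-42.87)² + (-8.02)²) = 43.614 nmi.

43.6 nmi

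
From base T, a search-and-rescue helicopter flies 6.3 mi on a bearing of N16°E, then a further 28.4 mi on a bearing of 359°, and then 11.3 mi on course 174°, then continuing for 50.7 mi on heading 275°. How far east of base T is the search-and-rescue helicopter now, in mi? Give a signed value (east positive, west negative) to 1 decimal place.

-48.1 mi

Leg 1 (N16°E, 6.3 mi): east 6.3 sin 16° = 1.74, north 6.3 cos 16° = 6.06
Leg 2 (359°, 28.4 mi): east 28.4 sin 359° = -0.50, north 28.4 cos 359° = 28.40
Leg 3 (174°, 11.3 mi): east 11.3 sin 174° = 1.18, north 11.3 cos 174° = -11.24
Leg 4 (275°, 50.7 mi): east 50.7 sin 275° = -50.51, north 50.7 cos 275° = 4.42
Net east component: -48.09 mi.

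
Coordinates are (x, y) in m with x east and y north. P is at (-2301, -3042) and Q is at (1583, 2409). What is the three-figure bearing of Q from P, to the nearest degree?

Δeast = 1583 − -2301 = 3884.00; Δnorth = 2409 − -3042 = 5451.00.
Bearing = atan2(Δeast, Δnorth) mod 360° = 35.47° ≈ 035°.

035°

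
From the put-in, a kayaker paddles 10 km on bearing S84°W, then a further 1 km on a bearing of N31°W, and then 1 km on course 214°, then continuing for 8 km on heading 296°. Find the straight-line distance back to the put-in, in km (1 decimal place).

18.4 km

Leg 1 (S84°W, 10 km): east 10 sin 264° = -9.95, north 10 cos 264° = -1.05
Leg 2 (N31°W, 1 km): east 1 sin 329° = -0.52, north 1 cos 329° = 0.86
Leg 3 (214°, 1 km): east 1 sin 214° = -0.56, north 1 cos 214° = -0.83
Leg 4 (296°, 8 km): east 8 sin 296° = -7.19, north 8 cos 296° = 3.51
Net: -18.21 east, 2.49 north. Distance = √((-18.21)² + (2.49)²) = 18.379 km.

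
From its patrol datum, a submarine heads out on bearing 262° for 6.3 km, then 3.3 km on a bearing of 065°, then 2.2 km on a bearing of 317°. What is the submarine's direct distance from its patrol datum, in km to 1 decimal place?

Leg 1 (262°, 6.3 km): east 6.3 sin 262° = -6.24, north 6.3 cos 262° = -0.88
Leg 2 (065°, 3.3 km): east 3.3 sin 65° = 2.99, north 3.3 cos 65° = 1.39
Leg 3 (317°, 2.2 km): east 2.2 sin 317° = -1.50, north 2.2 cos 317° = 1.61
Net: -4.75 east, 2.13 north. Distance = √((-4.75)² + (2.13)²) = 5.203 km.

5.2 km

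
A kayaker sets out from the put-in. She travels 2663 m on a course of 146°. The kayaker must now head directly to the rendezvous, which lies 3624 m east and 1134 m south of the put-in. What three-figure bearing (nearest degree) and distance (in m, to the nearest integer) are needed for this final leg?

Leg 1 (146°, 2663 m): east 2663 sin 146° = 1489.13, north 2663 cos 146° = -2207.73
Current position: (1489.13, -2207.73). Target: (3624, -1134). Remaining: Δeast = 2134.87, Δnorth = 1073.73.
Bearing = atan2(2134.87, 1073.73) mod 360° = 63.30°; distance = √((2134.87)² + (1073.73)²) = 2389.677 m.

063°, 2390 m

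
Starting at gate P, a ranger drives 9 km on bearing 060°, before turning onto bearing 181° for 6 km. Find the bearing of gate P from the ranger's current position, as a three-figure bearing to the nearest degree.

Leg 1 (060°, 9 km): east 9 sin 60° = 7.79, north 9 cos 60° = 4.50
Leg 2 (181°, 6 km): east 6 sin 181° = -0.10, north 6 cos 181° = -6.00
Net displacement: 7.69 east, -1.50 north. Direction back to start is (-7.69, 1.50): bearing = atan2(-7.69, 1.50) mod 360° = 281.03° ≈ 281°.

281°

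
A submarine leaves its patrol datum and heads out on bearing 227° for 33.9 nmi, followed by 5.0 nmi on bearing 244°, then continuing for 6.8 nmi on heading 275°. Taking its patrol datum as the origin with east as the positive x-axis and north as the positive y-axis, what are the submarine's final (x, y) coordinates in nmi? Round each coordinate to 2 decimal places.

(-36.06, -24.72)

Leg 1 (227°, 33.9 nmi): east 33.9 sin 227° = -24.79, north 33.9 cos 227° = -23.12
Leg 2 (244°, 5.0 nmi): east 5.0 sin 244° = -4.49, north 5.0 cos 244° = -2.19
Leg 3 (275°, 6.8 nmi): east 6.8 sin 275° = -6.77, north 6.8 cos 275° = 0.59
Summing: -36.06 nmi east, -24.72 nmi north → (-36.06, -24.72).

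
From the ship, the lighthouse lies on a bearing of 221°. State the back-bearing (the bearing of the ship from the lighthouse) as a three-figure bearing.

Back-bearing = 221° − 180° = 041°.

041°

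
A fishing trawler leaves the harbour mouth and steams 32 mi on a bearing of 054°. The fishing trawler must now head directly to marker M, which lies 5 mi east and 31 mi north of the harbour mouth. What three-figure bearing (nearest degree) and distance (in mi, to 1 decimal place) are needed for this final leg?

300°, 24.2 mi

Leg 1 (054°, 32 mi): east 32 sin 54° = 25.89, north 32 cos 54° = 18.81
Current position: (25.89, 18.81). Target: (5, 31). Remaining: Δeast = -20.89, Δnorth = 12.19.
Bearing = atan2(-20.89, 12.19) mod 360° = 300.27°; distance = √((-20.89)² + (12.19)²) = 24.186 mi.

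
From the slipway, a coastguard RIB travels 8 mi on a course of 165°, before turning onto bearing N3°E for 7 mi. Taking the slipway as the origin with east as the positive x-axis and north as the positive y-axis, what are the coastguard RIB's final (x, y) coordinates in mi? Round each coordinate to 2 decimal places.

(2.44, -0.74)

Leg 1 (165°, 8 mi): east 8 sin 165° = 2.07, north 8 cos 165° = -7.73
Leg 2 (N3°E, 7 mi): east 7 sin 3° = 0.37, north 7 cos 3° = 6.99
Summing: 2.44 mi east, -0.74 mi north → (2.44, -0.74).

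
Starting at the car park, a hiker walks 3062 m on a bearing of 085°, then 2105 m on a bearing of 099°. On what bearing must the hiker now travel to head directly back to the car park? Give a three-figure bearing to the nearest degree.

Leg 1 (085°, 3062 m): east 3062 sin 85° = 3050.35, north 3062 cos 85° = 266.87
Leg 2 (099°, 2105 m): east 2105 sin 99° = 2079.08, north 2105 cos 99° = -329.29
Net displacement: 5129.43 east, -62.42 north. Direction back to start is (-5129.43, 62.42): bearing = atan2(-5129.43, 62.42) mod 360° = 270.70° ≈ 271°.

271°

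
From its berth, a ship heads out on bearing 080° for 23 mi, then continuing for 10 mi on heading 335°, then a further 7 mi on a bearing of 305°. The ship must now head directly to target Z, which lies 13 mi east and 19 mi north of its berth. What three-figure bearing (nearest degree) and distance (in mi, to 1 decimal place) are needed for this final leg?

Leg 1 (080°, 23 mi): east 23 sin 80° = 22.65, north 23 cos 80° = 3.99
Leg 2 (335°, 10 mi): east 10 sin 335° = -4.23, north 10 cos 335° = 9.06
Leg 3 (305°, 7 mi): east 7 sin 305° = -5.73, north 7 cos 305° = 4.02
Current position: (12.69, 17.07). Target: (13, 19). Remaining: Δeast = 0.31, Δnorth = 1.93.
Bearing = atan2(0.31, 1.93) mod 360° = 9.12°; distance = √((0.31)² + (1.93)²) = 1.953 mi.

009°, 2.0 mi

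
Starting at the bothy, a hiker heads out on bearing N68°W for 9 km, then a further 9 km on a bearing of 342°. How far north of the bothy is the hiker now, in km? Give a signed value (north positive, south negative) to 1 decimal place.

Leg 1 (N68°W, 9 km): east 9 sin 292° = -8.34, north 9 cos 292° = 3.37
Leg 2 (342°, 9 km): east 9 sin 342° = -2.78, north 9 cos 342° = 8.56
Net north component: 11.93 km.

11.9 km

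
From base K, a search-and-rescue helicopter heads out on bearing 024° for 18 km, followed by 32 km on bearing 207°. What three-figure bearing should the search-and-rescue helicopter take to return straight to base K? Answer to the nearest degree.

031°

Leg 1 (024°, 18 km): east 18 sin 24° = 7.32, north 18 cos 24° = 16.44
Leg 2 (207°, 32 km): east 32 sin 207° = -14.53, north 32 cos 207° = -28.51
Net displacement: -7.21 east, -12.07 north. Direction back to start is (7.21, 12.07): bearing = atan2(7.21, 12.07) mod 360° = 30.84° ≈ 031°.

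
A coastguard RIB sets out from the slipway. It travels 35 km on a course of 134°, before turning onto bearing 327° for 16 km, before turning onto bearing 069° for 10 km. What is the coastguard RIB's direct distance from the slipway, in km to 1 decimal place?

Leg 1 (134°, 35 km): east 35 sin 134° = 25.18, north 35 cos 134° = -24.31
Leg 2 (327°, 16 km): east 16 sin 327° = -8.71, north 16 cos 327° = 13.42
Leg 3 (069°, 10 km): east 10 sin 69° = 9.34, north 10 cos 69° = 3.58
Net: 25.80 east, -7.31 north. Distance = √((25.80)² + (-7.31)²) = 26.814 km.

26.8 km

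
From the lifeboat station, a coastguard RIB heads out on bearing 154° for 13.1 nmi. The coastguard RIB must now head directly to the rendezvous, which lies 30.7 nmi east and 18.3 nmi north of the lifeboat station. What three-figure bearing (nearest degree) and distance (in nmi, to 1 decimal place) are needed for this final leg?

Leg 1 (154°, 13.1 nmi): east 13.1 sin 154° = 5.74, north 13.1 cos 154° = -11.77
Current position: (5.74, -11.77). Target: (30.7, 18.3). Remaining: Δeast = 24.96, Δnorth = 30.07.
Bearing = atan2(24.96, 30.07) mod 360° = 39.69°; distance = √((24.96)² + (30.07)²) = 39.081 nmi.

040°, 39.1 nmi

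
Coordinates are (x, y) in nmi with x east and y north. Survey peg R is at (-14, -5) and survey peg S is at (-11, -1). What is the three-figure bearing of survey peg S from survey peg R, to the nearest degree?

Δeast = -11 − -14 = 3.00; Δnorth = -1 − -5 = 4.00.
Bearing = atan2(Δeast, Δnorth) mod 360° = 36.87° ≈ 037°.

037°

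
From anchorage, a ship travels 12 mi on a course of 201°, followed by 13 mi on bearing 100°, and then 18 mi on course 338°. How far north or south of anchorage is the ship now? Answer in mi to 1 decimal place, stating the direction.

3.2 mi north

Leg 1 (201°, 12 mi): east 12 sin 201° = -4.30, north 12 cos 201° = -11.20
Leg 2 (100°, 13 mi): east 13 sin 100° = 12.80, north 13 cos 100° = -2.26
Leg 3 (338°, 18 mi): east 18 sin 338° = -6.74, north 18 cos 338° = 16.69
Net north component: 3.23 mi.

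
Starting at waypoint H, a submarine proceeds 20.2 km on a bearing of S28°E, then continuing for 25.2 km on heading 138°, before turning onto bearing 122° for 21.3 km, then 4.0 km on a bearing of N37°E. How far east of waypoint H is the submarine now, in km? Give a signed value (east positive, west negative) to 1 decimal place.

46.8 km

Leg 1 (S28°E, 20.2 km): east 20.2 sin 152° = 9.48, north 20.2 cos 152° = -17.84
Leg 2 (138°, 25.2 km): east 25.2 sin 138° = 16.86, north 25.2 cos 138° = -18.73
Leg 3 (122°, 21.3 km): east 21.3 sin 122° = 18.06, north 21.3 cos 122° = -11.29
Leg 4 (N37°E, 4.0 km): east 4.0 sin 37° = 2.41, north 4.0 cos 37° = 3.19
Net east component: 46.82 km.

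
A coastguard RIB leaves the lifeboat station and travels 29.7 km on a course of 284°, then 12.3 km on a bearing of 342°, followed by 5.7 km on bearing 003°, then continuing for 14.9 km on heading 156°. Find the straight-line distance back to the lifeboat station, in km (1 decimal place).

Leg 1 (284°, 29.7 km): east 29.7 sin 284° = -28.82, north 29.7 cos 284° = 7.19
Leg 2 (342°, 12.3 km): east 12.3 sin 342° = -3.80, north 12.3 cos 342° = 11.70
Leg 3 (003°, 5.7 km): east 5.7 sin 3° = 0.30, north 5.7 cos 3° = 5.69
Leg 4 (156°, 14.9 km): east 14.9 sin 156° = 6.06, north 14.9 cos 156° = -13.61
Net: -26.26 east, 10.96 north. Distance = √((-26.26)² + (10.96)²) = 28.457 km.

28.5 km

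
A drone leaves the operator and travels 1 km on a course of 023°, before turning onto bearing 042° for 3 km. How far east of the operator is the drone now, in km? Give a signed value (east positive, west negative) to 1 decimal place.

Leg 1 (023°, 1 km): east 1 sin 23° = 0.39, north 1 cos 23° = 0.92
Leg 2 (042°, 3 km): east 3 sin 42° = 2.01, north 3 cos 42° = 2.23
Net east component: 2.40 km.

2.4 km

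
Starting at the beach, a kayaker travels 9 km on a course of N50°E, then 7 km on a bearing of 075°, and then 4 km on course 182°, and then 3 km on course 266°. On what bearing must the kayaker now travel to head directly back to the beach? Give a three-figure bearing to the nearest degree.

Leg 1 (N50°E, 9 km): east 9 sin 50° = 6.89, north 9 cos 50° = 5.79
Leg 2 (075°, 7 km): east 7 sin 75° = 6.76, north 7 cos 75° = 1.81
Leg 3 (182°, 4 km): east 4 sin 182° = -0.14, north 4 cos 182° = -4.00
Leg 4 (266°, 3 km): east 3 sin 266° = -2.99, north 3 cos 266° = -0.21
Net displacement: 10.52 east, 3.39 north. Direction back to start is (-10.52, -3.39): bearing = atan2(-10.52, -3.39) mod 360° = 252.14° ≈ 252°.

252°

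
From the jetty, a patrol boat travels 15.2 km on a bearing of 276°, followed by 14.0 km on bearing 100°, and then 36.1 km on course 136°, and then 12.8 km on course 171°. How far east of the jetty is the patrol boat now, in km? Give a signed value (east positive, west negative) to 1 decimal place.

Leg 1 (276°, 15.2 km): east 15.2 sin 276° = -15.12, north 15.2 cos 276° = 1.59
Leg 2 (100°, 14.0 km): east 14.0 sin 100° = 13.79, north 14.0 cos 100° = -2.43
Leg 3 (136°, 36.1 km): east 36.1 sin 136° = 25.08, north 36.1 cos 136° = -25.97
Leg 4 (171°, 12.8 km): east 12.8 sin 171° = 2.00, north 12.8 cos 171° = -12.64
Net east component: 25.75 km.

25.8 km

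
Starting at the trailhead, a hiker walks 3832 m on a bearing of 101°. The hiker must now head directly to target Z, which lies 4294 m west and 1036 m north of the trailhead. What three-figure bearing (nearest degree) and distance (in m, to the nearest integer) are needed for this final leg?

282°, 8247 m

Leg 1 (101°, 3832 m): east 3832 sin 101° = 3761.60, north 3832 cos 101° = -731.18
Current position: (3761.60, -731.18). Target: (-4294, 1036). Remaining: Δeast = -8055.60, Δnorth = 1767.18.
Bearing = atan2(-8055.60, 1767.18) mod 360° = 282.37°; distance = √((-8055.60)² + (1767.18)²) = 8247.154 m.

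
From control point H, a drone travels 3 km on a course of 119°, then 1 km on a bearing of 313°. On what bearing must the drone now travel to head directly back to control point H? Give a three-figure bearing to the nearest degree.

Leg 1 (119°, 3 km): east 3 sin 119° = 2.62, north 3 cos 119° = -1.45
Leg 2 (313°, 1 km): east 1 sin 313° = -0.73, north 1 cos 313° = 0.68
Net displacement: 1.89 east, -0.77 north. Direction back to start is (-1.89, 0.77): bearing = atan2(-1.89, 0.77) mod 360° = 292.20° ≈ 292°.

292°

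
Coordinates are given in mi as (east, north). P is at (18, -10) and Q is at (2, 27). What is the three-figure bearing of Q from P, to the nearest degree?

337°

Δeast = 2 − 18 = -16.00; Δnorth = 27 − -10 = 37.00.
Bearing = atan2(Δeast, Δnorth) mod 360° = 336.61° ≈ 337°.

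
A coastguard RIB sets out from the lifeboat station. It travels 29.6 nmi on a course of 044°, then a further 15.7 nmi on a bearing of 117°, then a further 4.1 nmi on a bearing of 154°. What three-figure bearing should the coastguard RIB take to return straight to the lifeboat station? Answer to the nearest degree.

254°

Leg 1 (044°, 29.6 nmi): east 29.6 sin 44° = 20.56, north 29.6 cos 44° = 21.29
Leg 2 (117°, 15.7 nmi): east 15.7 sin 117° = 13.99, north 15.7 cos 117° = -7.13
Leg 3 (154°, 4.1 nmi): east 4.1 sin 154° = 1.80, north 4.1 cos 154° = -3.69
Net displacement: 36.35 east, 10.48 north. Direction back to start is (-36.35, -10.48): bearing = atan2(-36.35, -10.48) mod 360° = 253.92° ≈ 254°.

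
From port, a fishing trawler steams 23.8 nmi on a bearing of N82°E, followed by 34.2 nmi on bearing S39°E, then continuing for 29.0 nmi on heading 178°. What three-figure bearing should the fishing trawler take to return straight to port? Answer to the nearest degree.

319°

Leg 1 (N82°E, 23.8 nmi): east 23.8 sin 82° = 23.57, north 23.8 cos 82° = 3.31
Leg 2 (S39°E, 34.2 nmi): east 34.2 sin 141° = 21.52, north 34.2 cos 141° = -26.58
Leg 3 (178°, 29.0 nmi): east 29.0 sin 178° = 1.01, north 29.0 cos 178° = -28.98
Net displacement: 46.10 east, -52.25 north. Direction back to start is (-46.10, 52.25): bearing = atan2(-46.10, 52.25) mod 360° = 318.58° ≈ 319°.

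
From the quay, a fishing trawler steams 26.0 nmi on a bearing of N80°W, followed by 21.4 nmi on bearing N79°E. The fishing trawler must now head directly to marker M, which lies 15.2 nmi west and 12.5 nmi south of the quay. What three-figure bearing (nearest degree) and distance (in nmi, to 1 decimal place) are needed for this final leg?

Leg 1 (N80°W, 26.0 nmi): east 26.0 sin 280° = -25.61, north 26.0 cos 280° = 4.51
Leg 2 (N79°E, 21.4 nmi): east 21.4 sin 79° = 21.01, north 21.4 cos 79° = 4.08
Current position: (-4.60, 8.60). Target: (-15.2, -12.5). Remaining: Δeast = -10.60, Δnorth = -21.10.
Bearing = atan2(-10.60, -21.10) mod 360° = 206.68°; distance = √((-10.60)² + (-21.10)²) = 23.612 nmi.

207°, 23.6 nmi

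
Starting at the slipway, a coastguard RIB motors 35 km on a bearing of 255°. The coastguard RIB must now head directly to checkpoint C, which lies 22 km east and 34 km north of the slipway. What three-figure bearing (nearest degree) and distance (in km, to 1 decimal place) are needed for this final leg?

052°, 70.5 km

Leg 1 (255°, 35 km): east 35 sin 255° = -33.81, north 35 cos 255° = -9.06
Current position: (-33.81, -9.06). Target: (22, 34). Remaining: Δeast = 55.81, Δnorth = 43.06.
Bearing = atan2(55.81, 43.06) mod 360° = 52.35°; distance = √((55.81)² + (43.06)²) = 70.488 km.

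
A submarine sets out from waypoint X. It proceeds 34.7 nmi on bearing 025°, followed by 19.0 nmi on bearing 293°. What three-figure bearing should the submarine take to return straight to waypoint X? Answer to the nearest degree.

Leg 1 (025°, 34.7 nmi): east 34.7 sin 25° = 14.66, north 34.7 cos 25° = 31.45
Leg 2 (293°, 19.0 nmi): east 19.0 sin 293° = -17.49, north 19.0 cos 293° = 7.42
Net displacement: -2.82 east, 38.87 north. Direction back to start is (2.82, -38.87): bearing = atan2(2.82, -38.87) mod 360° = 175.84° ≈ 176°.

176°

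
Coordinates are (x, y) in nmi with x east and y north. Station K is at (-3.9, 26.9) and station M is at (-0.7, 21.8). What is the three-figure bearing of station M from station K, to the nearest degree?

148°

Δeast = -0.7 − -3.9 = 3.20; Δnorth = 21.8 − 26.9 = -5.10.
Bearing = atan2(Δeast, Δnorth) mod 360° = 147.89° ≈ 148°.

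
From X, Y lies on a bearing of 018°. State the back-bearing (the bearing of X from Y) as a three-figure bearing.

Back-bearing = 018° + 180° = 198°.

198°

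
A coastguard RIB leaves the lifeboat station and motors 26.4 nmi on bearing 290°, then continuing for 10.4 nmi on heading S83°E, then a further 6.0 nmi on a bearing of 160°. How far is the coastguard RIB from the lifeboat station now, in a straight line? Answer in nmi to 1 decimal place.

Leg 1 (290°, 26.4 nmi): east 26.4 sin 290° = -24.81, north 26.4 cos 290° = 9.03
Leg 2 (S83°E, 10.4 nmi): east 10.4 sin 97° = 10.32, north 10.4 cos 97° = -1.27
Leg 3 (160°, 6.0 nmi): east 6.0 sin 160° = 2.05, north 6.0 cos 160° = -5.64
Net: -12.43 east, 2.12 north. Distance = √((-12.43)² + (2.12)²) = 12.613 nmi.

12.6 nmi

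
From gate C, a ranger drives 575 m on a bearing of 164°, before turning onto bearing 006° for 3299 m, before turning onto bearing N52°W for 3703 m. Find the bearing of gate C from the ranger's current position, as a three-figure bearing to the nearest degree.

Leg 1 (164°, 575 m): east 575 sin 164° = 158.49, north 575 cos 164° = -552.73
Leg 2 (006°, 3299 m): east 3299 sin 6° = 344.84, north 3299 cos 6° = 3280.93
Leg 3 (N52°W, 3703 m): east 3703 sin 308° = -2918.00, north 3703 cos 308° = 2279.79
Net displacement: -2414.67 east, 5008.00 north. Direction back to start is (2414.67, -5008.00): bearing = atan2(2414.67, -5008.00) mod 360° = 154.26° ≈ 154°.

154°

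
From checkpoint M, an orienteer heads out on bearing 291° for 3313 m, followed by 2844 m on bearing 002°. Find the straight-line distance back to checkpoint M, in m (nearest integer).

Leg 1 (291°, 3313 m): east 3313 sin 291° = -3092.95, north 3313 cos 291° = 1187.27
Leg 2 (002°, 2844 m): east 2844 sin 2° = 99.25, north 2844 cos 2° = 2842.27
Net: -2993.70 east, 4029.54 north. Distance = √((-2993.70)² + (4029.54)²) = 5019.903 m.

5020 m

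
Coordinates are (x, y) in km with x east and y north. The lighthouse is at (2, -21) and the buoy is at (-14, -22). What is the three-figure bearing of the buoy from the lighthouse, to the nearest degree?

266°

Δeast = -14 − 2 = -16.00; Δnorth = -22 − -21 = -1.00.
Bearing = atan2(Δeast, Δnorth) mod 360° = 266.42° ≈ 266°.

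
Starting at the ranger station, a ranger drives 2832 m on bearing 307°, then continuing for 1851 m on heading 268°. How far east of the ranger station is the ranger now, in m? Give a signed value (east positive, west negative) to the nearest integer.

Leg 1 (307°, 2832 m): east 2832 sin 307° = -2261.74, north 2832 cos 307° = 1704.34
Leg 2 (268°, 1851 m): east 1851 sin 268° = -1849.87, north 1851 cos 268° = -64.60
Net east component: -4111.61 m.

-4112 m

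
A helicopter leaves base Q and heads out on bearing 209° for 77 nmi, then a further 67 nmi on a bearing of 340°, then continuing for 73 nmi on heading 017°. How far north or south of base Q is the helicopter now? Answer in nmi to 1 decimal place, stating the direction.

65.4 nmi north

Leg 1 (209°, 77 nmi): east 77 sin 209° = -37.33, north 77 cos 209° = -67.35
Leg 2 (340°, 67 nmi): east 67 sin 340° = -22.92, north 67 cos 340° = 62.96
Leg 3 (017°, 73 nmi): east 73 sin 17° = 21.34, north 73 cos 17° = 69.81
Net north component: 65.42 nmi.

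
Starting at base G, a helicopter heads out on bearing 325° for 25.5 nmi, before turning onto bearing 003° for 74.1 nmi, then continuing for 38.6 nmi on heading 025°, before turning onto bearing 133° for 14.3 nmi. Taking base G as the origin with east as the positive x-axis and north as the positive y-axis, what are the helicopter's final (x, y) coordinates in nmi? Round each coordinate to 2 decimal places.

Leg 1 (325°, 25.5 nmi): east 25.5 sin 325° = -14.63, north 25.5 cos 325° = 20.89
Leg 2 (003°, 74.1 nmi): east 74.1 sin 3° = 3.88, north 74.1 cos 3° = 74.00
Leg 3 (025°, 38.6 nmi): east 38.6 sin 25° = 16.31, north 38.6 cos 25° = 34.98
Leg 4 (133°, 14.3 nmi): east 14.3 sin 133° = 10.46, north 14.3 cos 133° = -9.75
Summing: 16.02 nmi east, 120.12 nmi north → (16.02, 120.12).

(16.02, 120.12)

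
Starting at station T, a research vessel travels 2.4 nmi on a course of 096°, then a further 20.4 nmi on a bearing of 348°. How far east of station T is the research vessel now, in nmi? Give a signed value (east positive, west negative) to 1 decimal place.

Leg 1 (096°, 2.4 nmi): east 2.4 sin 96° = 2.39, north 2.4 cos 96° = -0.25
Leg 2 (348°, 20.4 nmi): east 20.4 sin 348° = -4.24, north 20.4 cos 348° = 19.95
Net east component: -1.85 nmi.

-1.9 nmi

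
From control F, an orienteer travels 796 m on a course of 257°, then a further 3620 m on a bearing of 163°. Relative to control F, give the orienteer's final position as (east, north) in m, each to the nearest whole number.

Leg 1 (257°, 796 m): east 796 sin 257° = -775.60, north 796 cos 257° = -179.06
Leg 2 (163°, 3620 m): east 3620 sin 163° = 1058.39, north 3620 cos 163° = -3461.82
Summing: 282.79 m east, -3640.88 m north → (283, -3641).

(283, -3641)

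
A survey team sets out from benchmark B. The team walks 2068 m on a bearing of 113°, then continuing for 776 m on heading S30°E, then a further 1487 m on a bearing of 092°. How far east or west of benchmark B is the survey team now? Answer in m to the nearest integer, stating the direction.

3778 m east

Leg 1 (113°, 2068 m): east 2068 sin 113° = 1903.60, north 2068 cos 113° = -808.03
Leg 2 (S30°E, 776 m): east 776 sin 150° = 388.00, north 776 cos 150° = -672.04
Leg 3 (092°, 1487 m): east 1487 sin 92° = 1486.09, north 1487 cos 92° = -51.90
Net east component: 3777.70 m.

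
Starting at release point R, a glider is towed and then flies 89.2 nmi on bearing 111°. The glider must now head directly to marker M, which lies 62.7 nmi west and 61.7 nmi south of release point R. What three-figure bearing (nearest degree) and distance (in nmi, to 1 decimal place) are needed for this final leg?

258°, 149.0 nmi

Leg 1 (111°, 89.2 nmi): east 89.2 sin 111° = 83.28, north 89.2 cos 111° = -31.97
Current position: (83.28, -31.97). Target: (-62.7, -61.7). Remaining: Δeast = -145.98, Δnorth = -29.73.
Bearing = atan2(-145.98, -29.73) mod 360° = 258.49°; distance = √((-145.98)² + (-29.73)²) = 148.973 nmi.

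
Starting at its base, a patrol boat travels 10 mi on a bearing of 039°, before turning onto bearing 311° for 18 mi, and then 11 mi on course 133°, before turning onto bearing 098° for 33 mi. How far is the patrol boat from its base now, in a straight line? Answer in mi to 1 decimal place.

Leg 1 (039°, 10 mi): east 10 sin 39° = 6.29, north 10 cos 39° = 7.77
Leg 2 (311°, 18 mi): east 18 sin 311° = -13.58, north 18 cos 311° = 11.81
Leg 3 (133°, 11 mi): east 11 sin 133° = 8.04, north 11 cos 133° = -7.50
Leg 4 (098°, 33 mi): east 33 sin 98° = 32.68, north 33 cos 98° = -4.59
Net: 33.43 east, 7.49 north. Distance = √((33.43)² + (7.49)²) = 34.260 mi.

34.3 mi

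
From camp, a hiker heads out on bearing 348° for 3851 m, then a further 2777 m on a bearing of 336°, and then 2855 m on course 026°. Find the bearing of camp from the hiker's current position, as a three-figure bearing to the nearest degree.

176°

Leg 1 (348°, 3851 m): east 3851 sin 348° = -800.67, north 3851 cos 348° = 3766.85
Leg 2 (336°, 2777 m): east 2777 sin 336° = -1129.51, north 2777 cos 336° = 2536.92
Leg 3 (026°, 2855 m): east 2855 sin 26° = 1251.55, north 2855 cos 26° = 2566.06
Net displacement: -678.63 east, 8869.82 north. Direction back to start is (678.63, -8869.82): bearing = atan2(678.63, -8869.82) mod 360° = 175.62° ≈ 176°.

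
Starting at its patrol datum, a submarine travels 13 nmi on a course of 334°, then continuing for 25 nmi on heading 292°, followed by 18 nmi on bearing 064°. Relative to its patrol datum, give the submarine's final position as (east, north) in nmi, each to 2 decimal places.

Leg 1 (334°, 13 nmi): east 13 sin 334° = -5.70, north 13 cos 334° = 11.68
Leg 2 (292°, 25 nmi): east 25 sin 292° = -23.18, north 25 cos 292° = 9.37
Leg 3 (064°, 18 nmi): east 18 sin 64° = 16.18, north 18 cos 64° = 7.89
Summing: -12.70 nmi east, 28.94 nmi north → (-12.70, 28.94).

(-12.70, 28.94)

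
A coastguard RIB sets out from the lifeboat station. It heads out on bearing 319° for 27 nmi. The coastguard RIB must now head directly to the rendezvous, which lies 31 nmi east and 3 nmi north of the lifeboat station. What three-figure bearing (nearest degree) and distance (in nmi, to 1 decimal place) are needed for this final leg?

110°, 51.7 nmi

Leg 1 (319°, 27 nmi): east 27 sin 319° = -17.71, north 27 cos 319° = 20.38
Current position: (-17.71, 20.38). Target: (31, 3). Remaining: Δeast = 48.71, Δnorth = -17.38.
Bearing = atan2(48.71, -17.38) mod 360° = 109.63°; distance = √((48.71)² + (-17.38)²) = 51.720 nmi.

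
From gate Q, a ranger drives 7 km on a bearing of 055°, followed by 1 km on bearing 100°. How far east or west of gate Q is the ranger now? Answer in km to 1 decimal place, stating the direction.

6.7 km east

Leg 1 (055°, 7 km): east 7 sin 55° = 5.73, north 7 cos 55° = 4.02
Leg 2 (100°, 1 km): east 1 sin 100° = 0.98, north 1 cos 100° = -0.17
Net east component: 6.72 km.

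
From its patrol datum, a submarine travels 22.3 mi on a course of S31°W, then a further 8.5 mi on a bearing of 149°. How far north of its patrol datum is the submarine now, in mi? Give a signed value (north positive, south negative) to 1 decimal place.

-26.4 mi

Leg 1 (S31°W, 22.3 mi): east 22.3 sin 211° = -11.49, north 22.3 cos 211° = -19.11
Leg 2 (149°, 8.5 mi): east 8.5 sin 149° = 4.38, north 8.5 cos 149° = -7.29
Net north component: -26.40 mi.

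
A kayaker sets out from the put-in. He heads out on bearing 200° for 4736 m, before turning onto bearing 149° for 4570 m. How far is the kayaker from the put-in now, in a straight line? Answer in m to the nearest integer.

Leg 1 (200°, 4736 m): east 4736 sin 200° = -1619.81, north 4736 cos 200° = -4450.38
Leg 2 (149°, 4570 m): east 4570 sin 149° = 2353.72, north 4570 cos 149° = -3917.25
Net: 733.92 east, -8367.64 north. Distance = √((733.92)² + (-8367.64)²) = 8399.763 m.

8400 m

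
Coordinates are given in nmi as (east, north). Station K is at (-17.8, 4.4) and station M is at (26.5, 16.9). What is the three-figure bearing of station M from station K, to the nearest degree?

074°

Δeast = 26.5 − -17.8 = 44.30; Δnorth = 16.9 − 4.4 = 12.50.
Bearing = atan2(Δeast, Δnorth) mod 360° = 74.24° ≈ 074°.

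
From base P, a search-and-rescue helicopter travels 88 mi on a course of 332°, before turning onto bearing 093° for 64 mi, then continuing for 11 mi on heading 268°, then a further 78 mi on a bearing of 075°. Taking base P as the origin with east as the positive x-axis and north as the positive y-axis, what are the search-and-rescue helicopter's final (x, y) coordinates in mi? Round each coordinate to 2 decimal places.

Leg 1 (332°, 88 mi): east 88 sin 332° = -41.31, north 88 cos 332° = 77.70
Leg 2 (093°, 64 mi): east 64 sin 93° = 63.91, north 64 cos 93° = -3.35
Leg 3 (268°, 11 mi): east 11 sin 268° = -10.99, north 11 cos 268° = -0.38
Leg 4 (075°, 78 mi): east 78 sin 75° = 75.34, north 78 cos 75° = 20.19
Summing: 86.95 mi east, 94.15 mi north → (86.95, 94.15).

(86.95, 94.15)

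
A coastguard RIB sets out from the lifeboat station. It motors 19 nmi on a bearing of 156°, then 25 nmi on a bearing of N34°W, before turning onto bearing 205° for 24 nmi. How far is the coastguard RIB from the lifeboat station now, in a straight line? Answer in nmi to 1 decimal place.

24.6 nmi

Leg 1 (156°, 19 nmi): east 19 sin 156° = 7.73, north 19 cos 156° = -17.36
Leg 2 (N34°W, 25 nmi): east 25 sin 326° = -13.98, north 25 cos 326° = 20.73
Leg 3 (205°, 24 nmi): east 24 sin 205° = -10.14, north 24 cos 205° = -21.75
Net: -16.39 east, -18.38 north. Distance = √((-16.39)² + (-18.38)²) = 24.632 nmi.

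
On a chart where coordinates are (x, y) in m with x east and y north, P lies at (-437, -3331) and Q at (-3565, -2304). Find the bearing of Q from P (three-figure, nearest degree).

Δeast = -3565 − -437 = -3128.00; Δnorth = -2304 − -3331 = 1027.00.
Bearing = atan2(Δeast, Δnorth) mod 360° = 288.18° ≈ 288°.

288°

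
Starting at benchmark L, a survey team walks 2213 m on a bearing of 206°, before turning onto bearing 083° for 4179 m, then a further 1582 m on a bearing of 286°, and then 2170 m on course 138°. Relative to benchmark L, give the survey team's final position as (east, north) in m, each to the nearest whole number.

Leg 1 (206°, 2213 m): east 2213 sin 206° = -970.12, north 2213 cos 206° = -1989.03
Leg 2 (083°, 4179 m): east 4179 sin 83° = 4147.85, north 4179 cos 83° = 509.29
Leg 3 (286°, 1582 m): east 1582 sin 286° = -1520.72, north 1582 cos 286° = 436.06
Leg 4 (138°, 2170 m): east 2170 sin 138° = 1452.01, north 2170 cos 138° = -1612.62
Summing: 3109.03 m east, -2656.31 m north → (3109, -2656).

(3109, -2656)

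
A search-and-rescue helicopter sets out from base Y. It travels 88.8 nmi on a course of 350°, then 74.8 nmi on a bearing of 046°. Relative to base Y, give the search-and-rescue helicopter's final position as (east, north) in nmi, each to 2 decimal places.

(38.39, 139.41)

Leg 1 (350°, 88.8 nmi): east 88.8 sin 350° = -15.42, north 88.8 cos 350° = 87.45
Leg 2 (046°, 74.8 nmi): east 74.8 sin 46° = 53.81, north 74.8 cos 46° = 51.96
Summing: 38.39 nmi east, 139.41 nmi north → (38.39, 139.41).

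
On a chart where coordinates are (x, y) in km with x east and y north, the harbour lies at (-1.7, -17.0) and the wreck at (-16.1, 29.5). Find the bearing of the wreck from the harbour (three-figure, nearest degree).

343°

Δeast = -16.1 − -1.7 = -14.40; Δnorth = 29.5 − -17.0 = 46.50.
Bearing = atan2(Δeast, Δnorth) mod 360° = 342.79° ≈ 343°.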